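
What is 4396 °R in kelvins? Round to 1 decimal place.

2442.2 K

°R = K × 9/5.
Applying the formula gives 2442.2 K.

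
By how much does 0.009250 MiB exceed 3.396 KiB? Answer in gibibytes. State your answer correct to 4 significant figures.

5.795e-6 GiB

0.009250 MiB = 9.03320e-6 GiB and 3.396 KiB = 3.23868e-6 GiB.
9.03320e-6 − 3.23868e-6 ≈ 5.795e-6 GiB.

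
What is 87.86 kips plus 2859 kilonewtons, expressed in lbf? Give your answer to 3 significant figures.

87.86 kip = 87860.0 lbf and 2859 kN = 642729 lbf.
87860.0 + 642729 ≈ 731000 lbf.

731000 lbf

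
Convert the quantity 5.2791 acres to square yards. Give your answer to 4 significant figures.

25550 yd²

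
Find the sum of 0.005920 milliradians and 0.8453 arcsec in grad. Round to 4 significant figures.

0.0006378 gradians

0.005920 mrad = 0.000376879 grad and 0.8453 arcsec = 0.000260895 grad.
0.000376879 + 0.000260895 ≈ 0.0006378 grad.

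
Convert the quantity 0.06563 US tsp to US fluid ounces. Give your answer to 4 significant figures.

0.01094 US fluid ounces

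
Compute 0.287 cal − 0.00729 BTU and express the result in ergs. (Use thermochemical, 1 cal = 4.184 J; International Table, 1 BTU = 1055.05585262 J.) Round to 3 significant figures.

0.287 cal = 1.20081 × 10^7 erg and 0.00729 BTU = 7.69136 × 10^7 erg.
1.20081 × 10^7 − 7.69136 × 10^7 ≈ -6.49 × 10^7 erg.

-6.49 × 10^7 ergs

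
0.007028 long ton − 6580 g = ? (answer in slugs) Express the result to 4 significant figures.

0.007028 long ton = 0.489299 slug and 6580 g = 0.450873 slug.
0.489299 − 0.450873 ≈ 0.03843 slug.

0.03843 slugs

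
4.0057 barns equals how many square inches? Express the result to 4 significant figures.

6.209 × 10^-25 in²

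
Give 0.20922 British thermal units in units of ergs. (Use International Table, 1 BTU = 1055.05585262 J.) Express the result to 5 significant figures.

1 BTU = 1.05506e+10 erg.
Then 0.20922 × 1.05506e+10 ≈ 2.2074e+9 erg.

2.2074e+9 erg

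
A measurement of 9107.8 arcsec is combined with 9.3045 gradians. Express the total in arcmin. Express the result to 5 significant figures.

654.24 arcmin

9107.8 arcsec = 151.797 arcmin and 9.3045 grad = 502.443 arcmin.
151.797 + 502.443 ≈ 654.24 arcmin.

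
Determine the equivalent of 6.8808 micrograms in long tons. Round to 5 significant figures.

1 microgram = 9.84207 × 10^-13 long tons.
Thus 6.8808 × 9.84207 × 10^-13 ≈ 6.7721 × 10^-12 long ton.

6.7721 × 10^-12 long ton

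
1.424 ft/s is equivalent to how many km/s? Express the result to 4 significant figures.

0.0004340 kilometers per second

1 ft/s = 0.000304800 km/s.
1.424 × 0.000304800 ≈ 0.0004340 km/s.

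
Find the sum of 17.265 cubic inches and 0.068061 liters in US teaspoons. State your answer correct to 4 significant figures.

17.265 in³ = 57.4005 US tsp and 0.068061 L = 13.8085 US tsp.
57.4005 + 13.8085 ≈ 71.21 US tsp.

71.21 US teaspoons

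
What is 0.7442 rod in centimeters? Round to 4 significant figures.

1 rod = 502.920 cm.
Then 0.7442 × 502.920 ≈ 374.3 cm.

374.3 cm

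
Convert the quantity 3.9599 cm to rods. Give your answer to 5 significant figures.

0.0078738 rods

1 centimeter = 0.00198839 rods.
Then 3.9599 × 0.00198839 ≈ 0.0078738 rod.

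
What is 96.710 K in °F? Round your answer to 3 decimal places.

-285.592 degrees Fahrenheit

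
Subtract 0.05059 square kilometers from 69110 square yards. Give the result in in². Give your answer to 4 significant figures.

69110 yd² = 8.95666 × 10^7 in² and 0.05059 km² = 7.84147 × 10^7 in².
8.95666 × 10^7 − 7.84147 × 10^7 ≈ 1.115 × 10^7 in².

1.115 × 10^7 square inches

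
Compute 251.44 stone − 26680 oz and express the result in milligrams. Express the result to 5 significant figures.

8.4035 × 10^8 mg

251.44 st = 1.596718 × 10^9 mg and 26680 oz = 7.563653 × 10^8 mg.
1.596718 × 10^9 − 7.563653 × 10^8 ≈ 8.4035 × 10^8 mg.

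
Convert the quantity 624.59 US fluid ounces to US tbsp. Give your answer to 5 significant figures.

1 US fluid ounce = 2.00000 US tbsp.
Then 624.59 × 2.00000 ≈ 1249.2 US tbsp.

1249.2 US tbsp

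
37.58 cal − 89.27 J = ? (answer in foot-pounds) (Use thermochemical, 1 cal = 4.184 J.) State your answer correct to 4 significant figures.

37.58 cal = 115.970 ft·lbf and 89.27 J = 65.8422 ft·lbf.
115.970 − 65.8422 ≈ 50.13 ft·lbf.

50.13 ft·lbf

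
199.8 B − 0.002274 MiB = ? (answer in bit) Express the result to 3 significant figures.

199.8 B = 1598.40 bit and 0.002274 MiB = 19075.7 bit.
1598.40 − 19075.7 ≈ -17500 bit.

-17500 bits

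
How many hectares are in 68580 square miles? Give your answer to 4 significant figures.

1 square mile = 258.999 hectares.
68580 × 258.999 ≈ 1.776 × 10^7 ha.

1.776 × 10^7 hectares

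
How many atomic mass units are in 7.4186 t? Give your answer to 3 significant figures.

4.47e+30 u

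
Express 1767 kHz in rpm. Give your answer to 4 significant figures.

1 kilohertz = 60000.0 revolutions per minute.
So 1767 × 60000.0 ≈ 1.060 × 10^8 rpm.

1.060 × 10^8 rpm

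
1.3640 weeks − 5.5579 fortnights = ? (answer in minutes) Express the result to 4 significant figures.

1.3640 wk = 13749.1 min and 5.5579 fortnight = 112047 min.
13749.1 − 112047 ≈ -98300 min.

-98300 min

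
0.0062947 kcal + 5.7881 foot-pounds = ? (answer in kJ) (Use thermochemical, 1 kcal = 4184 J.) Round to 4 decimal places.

0.0342 kilojoules

0.0062947 kcal = 0.0263370 kJ and 5.7881 ft·lbf = 0.00784761 kJ.
0.0263370 + 0.00784761 ≈ 0.0342 kJ.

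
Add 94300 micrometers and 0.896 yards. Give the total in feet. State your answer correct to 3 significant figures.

3.00 ft

94300 μm = 0.309383 ft and 0.896 yd = 2.68800 ft.
0.309383 + 2.68800 ≈ 3.00 ft.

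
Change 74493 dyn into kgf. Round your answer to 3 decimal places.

0.076 kgf

1 dyne = 1.01972e-6 kgf.
Then 74493 × 1.01972e-6 ≈ 0.076 kgf.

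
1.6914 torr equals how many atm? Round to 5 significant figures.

1 torr = 0.00131579 atmospheres.
Then 1.6914 × 0.00131579 ≈ 0.0022255 atm.

0.0022255 atmospheres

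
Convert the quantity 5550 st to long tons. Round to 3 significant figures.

1 st = 0.00625000 long tons.
Then 5550 × 0.00625000 ≈ 34.7 long ton.

34.7 long ton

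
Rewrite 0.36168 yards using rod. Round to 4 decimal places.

1 yd = 0.181818 rods.
So 0.36168 × 0.181818 ≈ 0.0658 rod.

0.0658 rod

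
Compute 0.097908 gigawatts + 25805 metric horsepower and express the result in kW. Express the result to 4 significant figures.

0.097908 GW = 97908.0 kW and 25805 PS = 18979.5 kW.
97908.0 + 18979.5 ≈ 116900 kW.

116900 kW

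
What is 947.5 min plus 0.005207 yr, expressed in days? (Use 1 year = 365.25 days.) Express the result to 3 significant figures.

2.56 days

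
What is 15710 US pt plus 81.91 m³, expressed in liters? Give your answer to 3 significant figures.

15710 US pt = 7433.60 L and 81.91 m³ = 81910.0 L.
7433.60 + 81910.0 ≈ 89300 L.

89300 liters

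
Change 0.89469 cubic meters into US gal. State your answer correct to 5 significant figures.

236.35 US gallons

1 cubic meter = 264.172 US gallons.
0.89469 × 264.172 ≈ 236.35 US gal.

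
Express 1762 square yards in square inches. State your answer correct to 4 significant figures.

2.284 × 10^6 in²

1 yd² = 1296.00 in².
1762 × 1296.00 ≈ 2.284 × 10^6 in².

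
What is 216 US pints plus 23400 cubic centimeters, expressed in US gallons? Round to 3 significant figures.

33.2 US gallons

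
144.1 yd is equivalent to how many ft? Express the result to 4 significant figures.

432.3 ft

1 yd = 3.00000 feet.
So 144.1 × 3.00000 ≈ 432.3 ft.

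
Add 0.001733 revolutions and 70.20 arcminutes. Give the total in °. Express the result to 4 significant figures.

1.794 °

0.001733 rev = 0.623880 ° and 70.20 arcmin = 1.17000 °.
0.623880 + 1.17000 ≈ 1.794 °.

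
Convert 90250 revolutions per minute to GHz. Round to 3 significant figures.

1 rpm = 1.66667e-11 GHz.
Thus 90250 × 1.66667e-11 ≈ 1.50e-6 GHz.

1.50e-6 GHz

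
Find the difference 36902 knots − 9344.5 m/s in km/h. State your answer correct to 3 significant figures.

34700 kilometers per hour

36902 kn = 68342.5 km/h and 9344.5 m/s = 33640.2 km/h.
68342.5 − 33640.2 ≈ 34700 km/h.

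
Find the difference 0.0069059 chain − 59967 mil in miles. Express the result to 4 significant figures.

-0.0008601 mi

0.0069059 chain = 8.632375 × 10^-5 mi and 59967 mil = 0.0009464489 mi.
8.632375 × 10^-5 − 0.0009464489 ≈ -0.0008601 mi.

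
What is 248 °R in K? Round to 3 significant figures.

138 kelvins

°R = K × 9/5.
Applying the formula gives 138 K.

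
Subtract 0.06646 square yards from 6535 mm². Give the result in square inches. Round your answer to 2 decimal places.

6535 mm² = 10.1293 in² and 0.06646 yd² = 86.1322 in².
10.1293 − 86.1322 ≈ -76.00 in².

-76.00 square inches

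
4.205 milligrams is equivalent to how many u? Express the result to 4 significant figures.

2.532 × 10^21 u

1 mg = 6.02214 × 10^20 u.
4.205 × 6.02214 × 10^20 ≈ 2.532 × 10^21 u.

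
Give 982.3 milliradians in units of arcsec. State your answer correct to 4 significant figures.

202600 arcseconds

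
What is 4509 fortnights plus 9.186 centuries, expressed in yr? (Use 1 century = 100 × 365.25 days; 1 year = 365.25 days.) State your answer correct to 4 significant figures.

4509 fortnight = 172.830 yr and 9.186 century = 918.600 yr.
172.830 + 918.600 ≈ 1091 yr.

1091 yr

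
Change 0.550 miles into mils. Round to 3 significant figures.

1 mile = 6.33600 × 10^7 mil.
Then 0.550 × 6.33600 × 10^7 ≈ 3.48 × 10^7 mil.

3.48 × 10^7 mils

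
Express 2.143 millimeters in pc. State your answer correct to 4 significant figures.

6.945e-20 pc

1 mm = 3.24078e-20 pc.
So 2.143 × 3.24078e-20 ≈ 6.945e-20 pc.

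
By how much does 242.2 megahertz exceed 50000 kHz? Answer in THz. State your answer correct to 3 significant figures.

0.000192 terahertz

242.2 MHz = 0.000242200 THz and 50000 kHz = 5.00000 × 10^-5 THz.
0.000242200 − 5.00000 × 10^-5 ≈ 0.000192 THz.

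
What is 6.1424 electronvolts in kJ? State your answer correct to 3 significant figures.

9.84 × 10^-22 kJ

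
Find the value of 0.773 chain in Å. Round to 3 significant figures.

1 chain = 2.01168e+11 Å.
0.773 × 2.01168e+11 ≈ 1.56e+11 Å.

1.56e+11 Å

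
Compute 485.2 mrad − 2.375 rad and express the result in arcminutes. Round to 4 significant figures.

-6497 arcmin

485.2 mrad = 1667.99 arcmin and 2.375 rad = 8164.65 arcmin.
1667.99 − 8164.65 ≈ -6497 arcmin.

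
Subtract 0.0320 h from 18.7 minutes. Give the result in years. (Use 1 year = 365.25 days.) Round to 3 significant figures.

18.7 min = 3.55540 × 10^-5 yr and 0.0320 h = 3.65047 × 10^-6 yr.
3.55540 × 10^-5 − 3.65047 × 10^-6 ≈ 3.19 × 10^-5 yr.

3.19 × 10^-5 yr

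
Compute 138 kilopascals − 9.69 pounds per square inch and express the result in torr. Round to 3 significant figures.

534 torr

138 kPa = 1035.09 torr and 9.69 psi = 501.118 torr.
1035.09 − 501.118 ≈ 534 torr.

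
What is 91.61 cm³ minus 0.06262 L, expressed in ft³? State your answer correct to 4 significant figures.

0.001024 cubic feet

91.61 cm³ = 0.00323518 ft³ and 0.06262 L = 0.00221140 ft³.
0.00323518 − 0.00221140 ≈ 0.001024 ft³.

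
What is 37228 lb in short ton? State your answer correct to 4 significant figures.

1 pound = 0.000500000 short tons.
Then 37228 × 0.000500000 ≈ 18.61 short ton.

18.61 short ton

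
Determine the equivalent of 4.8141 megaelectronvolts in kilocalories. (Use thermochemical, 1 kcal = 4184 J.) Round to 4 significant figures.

1 MeV = 3.82929e-17 kilocalories.
So 4.8141 × 3.82929e-17 ≈ 1.843e-16 kcal.

1.843e-16 kcal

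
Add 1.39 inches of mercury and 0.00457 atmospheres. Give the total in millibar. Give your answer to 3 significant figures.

1.39 inHg = 47.0708 mbar and 0.00457 atm = 4.63055 mbar.
47.0708 + 4.63055 ≈ 51.7 mbar.

51.7 millibar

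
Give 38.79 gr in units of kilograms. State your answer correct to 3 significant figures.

1 grain = 6.47989e-5 kilograms.
Thus 38.79 × 6.47989e-5 ≈ 0.00251 kg.

0.00251 kilograms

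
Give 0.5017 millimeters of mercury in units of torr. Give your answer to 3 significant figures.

0.502 torr

1 millimeter of mercury = 1.00000 torr.
Thus 0.5017 × 1.00000 ≈ 0.502 torr.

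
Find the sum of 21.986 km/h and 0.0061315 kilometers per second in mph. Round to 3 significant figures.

27.4 mph

21.986 km/h = 13.6615 mph and 0.0061315 km/s = 13.7158 mph.
13.6615 + 13.7158 ≈ 27.4 mph.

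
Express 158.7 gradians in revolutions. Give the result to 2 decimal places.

0.40 rev

1 gradian = 0.00250000 rev.
Thus 158.7 × 0.00250000 ≈ 0.40 rev.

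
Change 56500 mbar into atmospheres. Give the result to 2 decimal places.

55.76 atm

1 millibar = 0.000986923 atm.
56500 × 0.000986923 ≈ 55.76 atm.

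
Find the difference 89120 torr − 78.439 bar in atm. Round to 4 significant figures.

39.85 atm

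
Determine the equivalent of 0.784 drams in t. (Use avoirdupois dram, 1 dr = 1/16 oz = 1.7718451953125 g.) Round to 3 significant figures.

1.39e-6 t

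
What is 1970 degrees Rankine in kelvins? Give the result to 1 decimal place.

1094.4 K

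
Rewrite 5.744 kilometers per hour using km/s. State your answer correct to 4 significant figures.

0.001596 kilometers per second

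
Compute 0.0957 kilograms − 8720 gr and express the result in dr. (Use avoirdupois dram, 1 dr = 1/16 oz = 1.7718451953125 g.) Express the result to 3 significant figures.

-265 dr

0.0957 kg = 54.0115 dr and 8720 gr = 318.903 dr.
54.0115 − 318.903 ≈ -265 dr.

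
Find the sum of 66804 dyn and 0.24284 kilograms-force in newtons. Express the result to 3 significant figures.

3.05 N

66804 dyn = 0.668040 N and 0.24284 kgf = 2.38145 N.
0.668040 + 2.38145 ≈ 3.05 N.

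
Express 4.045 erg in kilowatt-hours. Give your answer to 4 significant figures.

1.124 × 10^-13 kWh

1 erg = 2.77778 × 10^-14 kilowatt-hours.
So 4.045 × 2.77778 × 10^-14 ≈ 1.124 × 10^-13 kWh.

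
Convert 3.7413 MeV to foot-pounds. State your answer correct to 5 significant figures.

1 MeV = 1.18170 × 10^-13 ft·lbf.
So 3.7413 × 1.18170 × 10^-13 ≈ 4.4211 × 10^-13 ft·lbf.

4.4211 × 10^-13 ft·lbf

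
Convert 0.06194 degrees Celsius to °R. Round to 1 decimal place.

°R = (°C + 273.15) × 9/5.
Applying the formula gives 491.8 °R.

491.8 degrees Rankine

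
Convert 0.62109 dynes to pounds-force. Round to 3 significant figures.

1 dyne = 2.24809e-6 pounds-force.
Thus 0.62109 × 2.24809e-6 ≈ 1.40e-6 lbf.

1.40e-6 lbf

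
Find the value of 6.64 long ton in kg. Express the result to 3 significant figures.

1 long ton = 1016.05 kilograms.
So 6.64 × 1016.05 ≈ 6750 kg.

6750 kilograms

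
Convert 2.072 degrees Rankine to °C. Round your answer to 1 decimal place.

-272.0 °C

°R = (°C + 273.15) × 9/5.
Applying the formula gives -272.0 °C.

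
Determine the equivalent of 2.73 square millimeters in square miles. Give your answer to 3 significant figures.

1.05 × 10^-12 square miles

1 square millimeter = 3.86102 × 10^-13 mi².
Then 2.73 × 3.86102 × 10^-13 ≈ 1.05 × 10^-12 mi².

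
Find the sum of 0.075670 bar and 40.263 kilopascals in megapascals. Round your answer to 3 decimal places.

0.075670 bar = 0.00756700 MPa and 40.263 kPa = 0.0402630 MPa.
0.00756700 + 0.0402630 ≈ 0.048 MPa.

0.048 MPa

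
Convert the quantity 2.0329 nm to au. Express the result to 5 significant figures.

1 nm = 6.68459 × 10^-21 au.
2.0329 × 6.68459 × 10^-21 ≈ 1.3589 × 10^-20 au.

1.3589 × 10^-20 au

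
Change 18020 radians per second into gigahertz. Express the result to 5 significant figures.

2.8680 × 10^-6 GHz

1 rad/s = 1.59155 × 10^-10 gigahertz.
So 18020 × 1.59155 × 10^-10 ≈ 2.8680 × 10^-6 GHz.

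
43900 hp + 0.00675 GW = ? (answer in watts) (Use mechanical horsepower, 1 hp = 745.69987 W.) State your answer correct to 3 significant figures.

43900 hp = 3.27362e+7 W and 0.00675 GW = 6.75000e+6 W.
3.27362e+7 + 6.75000e+6 ≈ 3.95e+7 W.

3.95e+7 W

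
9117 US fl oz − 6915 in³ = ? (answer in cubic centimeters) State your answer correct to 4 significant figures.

156300 cm³

9117 US fl oz = 269622 cm³ and 6915 in³ = 113317 cm³.
269622 − 113317 ≈ 156300 cm³.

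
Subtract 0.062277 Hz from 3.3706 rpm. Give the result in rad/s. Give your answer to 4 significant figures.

3.3706 rpm = 0.352968 rad/s and 0.062277 Hz = 0.391298 rad/s.
0.352968 − 0.391298 ≈ -0.03833 rad/s.

-0.03833 radians per second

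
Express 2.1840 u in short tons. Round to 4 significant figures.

3.998 × 10^-30 short ton

1 u = 1.83043 × 10^-30 short tons.
2.1840 × 1.83043 × 10^-30 ≈ 3.998 × 10^-30 short ton.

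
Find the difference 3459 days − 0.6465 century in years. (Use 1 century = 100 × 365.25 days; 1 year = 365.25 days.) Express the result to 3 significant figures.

-55.2 years

3459 d = 9.47023 yr and 0.6465 century = 64.6500 yr.
9.47023 − 64.6500 ≈ -55.2 yr.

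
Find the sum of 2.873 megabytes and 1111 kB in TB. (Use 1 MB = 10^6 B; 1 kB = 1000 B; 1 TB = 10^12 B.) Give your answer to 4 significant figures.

3.984 × 10^-6 terabytes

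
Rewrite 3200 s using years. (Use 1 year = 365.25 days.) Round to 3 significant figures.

0.000101 years

1 second = 3.16881 × 10^-8 yr.
Then 3200 × 3.16881 × 10^-8 ≈ 0.000101 yr.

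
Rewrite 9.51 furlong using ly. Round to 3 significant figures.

1 furlong = 2.12635e-14 light-years.
Then 9.51 × 2.12635e-14 ≈ 2.02e-13 ly.

2.02e-13 ly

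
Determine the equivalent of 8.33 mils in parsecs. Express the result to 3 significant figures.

6.86 × 10^-21 pc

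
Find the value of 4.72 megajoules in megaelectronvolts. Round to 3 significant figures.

1 MJ = 6.24151 × 10^18 megaelectronvolts.
So 4.72 × 6.24151 × 10^18 ≈ 2.95 × 10^19 MeV.

2.95 × 10^19 MeV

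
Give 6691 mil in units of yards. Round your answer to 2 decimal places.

0.19 yd

1 mil = 2.77778e-5 yards.
6691 × 2.77778e-5 ≈ 0.19 yd.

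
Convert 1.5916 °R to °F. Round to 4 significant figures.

-458.1 °F

°R = °F + 459.67.
Applying the formula gives -458.1 °F.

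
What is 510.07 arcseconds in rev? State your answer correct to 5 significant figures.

1 arcsecond = 7.71605e-7 rev.
Thus 510.07 × 7.71605e-7 ≈ 0.00039357 rev.

0.00039357 rev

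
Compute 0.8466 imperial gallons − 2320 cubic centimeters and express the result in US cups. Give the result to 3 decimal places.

0.8466 imp gal = 16.2676 US cup and 2320 cm³ = 9.80607 US cup.
16.2676 − 9.80607 ≈ 6.462 US cup.

6.462 US cup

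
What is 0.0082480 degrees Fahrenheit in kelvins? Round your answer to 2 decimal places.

255.38 kelvins

K = (°F + 459.67) × 5/9.
Applying the formula gives 255.38 K.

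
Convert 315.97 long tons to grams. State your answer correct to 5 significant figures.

1 long ton = 1.01605e+6 g.
Then 315.97 × 1.01605e+6 ≈ 3.2104e+8 g.

3.2104e+8 g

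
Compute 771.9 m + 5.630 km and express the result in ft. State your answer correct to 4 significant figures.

771.9 m = 2532.48 ft and 5.630 km = 18471.1 ft.
2532.48 + 18471.1 ≈ 21000 ft.

21000 feet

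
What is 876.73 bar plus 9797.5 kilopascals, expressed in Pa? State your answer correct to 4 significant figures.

9.747 × 10^7 Pa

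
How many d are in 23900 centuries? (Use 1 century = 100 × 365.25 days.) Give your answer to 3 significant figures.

8.73e+8 d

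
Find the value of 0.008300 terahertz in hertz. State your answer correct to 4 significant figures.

8.300 × 10^9 hertz

1 THz = 1.00000 × 10^12 Hz.
Thus 0.008300 × 1.00000 × 10^12 ≈ 8.300 × 10^9 Hz.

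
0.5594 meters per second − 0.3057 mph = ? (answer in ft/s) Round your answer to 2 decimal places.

0.5594 m/s = 1.83530 ft/s and 0.3057 mph = 0.448360 ft/s.
1.83530 − 0.448360 ≈ 1.39 ft/s.

1.39 feet per second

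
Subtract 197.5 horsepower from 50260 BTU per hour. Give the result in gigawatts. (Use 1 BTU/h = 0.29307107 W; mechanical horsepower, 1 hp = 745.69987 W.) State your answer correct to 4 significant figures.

50260 BTU/h = 1.47298e-5 GW and 197.5 hp = 0.000147276 GW.
1.47298e-5 − 0.000147276 ≈ -0.0001325 GW.

-0.0001325 GW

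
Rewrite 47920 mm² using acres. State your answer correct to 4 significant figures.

1 square millimeter = 2.47105e-10 acre.
Then 47920 × 2.47105e-10 ≈ 1.184e-5 acre.

1.184e-5 acres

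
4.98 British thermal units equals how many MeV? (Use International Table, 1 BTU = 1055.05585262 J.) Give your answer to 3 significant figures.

3.28 × 10^16 MeV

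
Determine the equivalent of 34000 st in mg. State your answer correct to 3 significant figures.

1 st = 6.35029e+6 mg.
So 34000 × 6.35029e+6 ≈ 2.16e+11 mg.

2.16e+11 mg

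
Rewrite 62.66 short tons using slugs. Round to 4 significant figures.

1 short ton = 62.1619 slug.
62.66 × 62.1619 ≈ 3895 slug.

3895 slugs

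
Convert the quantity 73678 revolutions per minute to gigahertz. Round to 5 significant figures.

1 revolution per minute = 1.66667e-11 gigahertz.
Thus 73678 × 1.66667e-11 ≈ 1.2280e-6 GHz.

1.2280e-6 GHz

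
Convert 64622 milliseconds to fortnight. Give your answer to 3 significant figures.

5.34e-5 fortnights

1 millisecond = 8.26720e-10 fortnights.
So 64622 × 8.26720e-10 ≈ 5.34e-5 fortnight.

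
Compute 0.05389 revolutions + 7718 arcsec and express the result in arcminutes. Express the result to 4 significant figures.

0.05389 rev = 1164.02 arcmin and 7718 arcsec = 128.633 arcmin.
1164.02 + 128.633 ≈ 1293 arcmin.

1293 arcminutes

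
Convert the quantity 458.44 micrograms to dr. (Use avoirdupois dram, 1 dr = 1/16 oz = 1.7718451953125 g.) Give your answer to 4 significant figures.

1 microgram = 5.64383e-7 drams.
So 458.44 × 5.64383e-7 ≈ 0.0002587 dr.

0.0002587 dr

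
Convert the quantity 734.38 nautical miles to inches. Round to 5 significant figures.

1 nmi = 72913.4 in.
734.38 × 72913.4 ≈ 5.3546e+7 in.

5.3546e+7 inches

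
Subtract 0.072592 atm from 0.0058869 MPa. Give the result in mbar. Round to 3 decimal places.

-14.685 mbar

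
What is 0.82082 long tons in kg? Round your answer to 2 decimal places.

833.99 kilograms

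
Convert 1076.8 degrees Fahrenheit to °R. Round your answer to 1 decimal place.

°R = °F + 459.67.
Applying the formula gives 1536.5 °R.

1536.5 degrees Rankine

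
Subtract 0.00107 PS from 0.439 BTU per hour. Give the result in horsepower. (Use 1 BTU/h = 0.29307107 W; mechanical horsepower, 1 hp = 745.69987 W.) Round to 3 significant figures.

0.439 BTU/h = 0.000172533 hp and 0.00107 PS = 0.00105536 hp.
0.000172533 − 0.00105536 ≈ -0.000883 hp.

-0.000883 hp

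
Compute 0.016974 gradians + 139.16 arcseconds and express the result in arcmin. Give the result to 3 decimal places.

0.016974 grad = 0.916596 arcmin and 139.16 arcsec = 2.31933 arcmin.
0.916596 + 2.31933 ≈ 3.236 arcmin.

3.236 arcminutes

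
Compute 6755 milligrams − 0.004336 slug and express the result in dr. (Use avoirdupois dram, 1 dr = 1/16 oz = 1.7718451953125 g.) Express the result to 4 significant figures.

-31.90 dr

6755 mg = 3.81241 dr and 0.004336 slug = 35.7137 dr.
3.81241 − 35.7137 ≈ -31.90 dr.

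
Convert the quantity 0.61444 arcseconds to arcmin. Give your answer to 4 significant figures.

0.01024 arcmin

1 arcsec = 0.0166667 arcmin.
0.61444 × 0.0166667 ≈ 0.01024 arcmin.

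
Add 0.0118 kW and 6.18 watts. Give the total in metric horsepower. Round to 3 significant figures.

0.0118 kW = 0.0160435 PS and 6.18 W = 0.00840246 PS.
0.0160435 + 0.00840246 ≈ 0.0244 PS.

0.0244 metric horsepower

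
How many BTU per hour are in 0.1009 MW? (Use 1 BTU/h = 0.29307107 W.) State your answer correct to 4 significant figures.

344300 BTU per hour

1 megawatt = 3.41214e+6 BTU/h.
0.1009 × 3.41214e+6 ≈ 344300 BTU/h.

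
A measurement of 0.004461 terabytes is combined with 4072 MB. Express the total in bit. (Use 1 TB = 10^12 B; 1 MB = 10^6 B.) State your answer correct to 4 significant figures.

0.004461 TB = 3.56880e+10 bit and 4072 MB = 3.25760e+10 bit.
3.56880e+10 + 3.25760e+10 ≈ 6.826e+10 bit.

6.826e+10 bit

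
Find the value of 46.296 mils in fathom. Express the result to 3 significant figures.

0.000643 fathom

1 mil = 1.38889 × 10^-5 fathom.
Then 46.296 × 1.38889 × 10^-5 ≈ 0.000643 fathom.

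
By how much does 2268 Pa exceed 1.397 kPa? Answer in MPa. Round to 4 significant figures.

2268 Pa = 0.00226800 MPa and 1.397 kPa = 0.00139700 MPa.
0.00226800 − 0.00139700 ≈ 0.0008710 MPa.

0.0008710 MPa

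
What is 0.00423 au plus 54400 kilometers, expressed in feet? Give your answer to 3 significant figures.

0.00423 au = 2.07611 × 10^9 ft and 54400 km = 1.78478 × 10^8 ft.
2.07611 × 10^9 + 1.78478 × 10^8 ≈ 2.25 × 10^9 ft.

2.25 × 10^9 feet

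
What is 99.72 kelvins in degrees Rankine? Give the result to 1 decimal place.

°R = K × 9/5.
Applying the formula gives 179.5 °R.

179.5 °R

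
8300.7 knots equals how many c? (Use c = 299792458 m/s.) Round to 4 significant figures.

1.424 × 10^-5 c

1 kn = 1.71600 × 10^-9 times the speed of light.
Thus 8300.7 × 1.71600 × 10^-9 ≈ 1.424 × 10^-5 c.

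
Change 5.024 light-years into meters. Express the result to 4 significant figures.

4.753e+16 meters

1 light-year = 9.46073e+15 m.
Thus 5.024 × 9.46073e+15 ≈ 4.753e+16 m.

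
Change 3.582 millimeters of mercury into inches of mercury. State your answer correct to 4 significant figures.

0.1410 inches of mercury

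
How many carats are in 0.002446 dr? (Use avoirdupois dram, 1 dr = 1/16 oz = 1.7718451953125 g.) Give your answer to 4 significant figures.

0.02167 ct

1 dram = 8.85923 carats.
0.002446 × 8.85923 ≈ 0.02167 ct.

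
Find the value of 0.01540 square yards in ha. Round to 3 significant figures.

1.29e-6 ha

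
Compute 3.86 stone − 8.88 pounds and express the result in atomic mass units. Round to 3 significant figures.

1.23e+28 u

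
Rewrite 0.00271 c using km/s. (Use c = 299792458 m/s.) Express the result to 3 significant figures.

1 speed of light = 299792 kilometers per second.
0.00271 × 299792 ≈ 812 km/s.

812 km/s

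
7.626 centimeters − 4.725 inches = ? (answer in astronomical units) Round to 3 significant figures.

-2.92e-13 astronomical units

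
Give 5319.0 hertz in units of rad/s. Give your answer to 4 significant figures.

33420 rad/s

1 Hz = 6.28319 rad/s.
So 5319.0 × 6.28319 ≈ 33420 rad/s.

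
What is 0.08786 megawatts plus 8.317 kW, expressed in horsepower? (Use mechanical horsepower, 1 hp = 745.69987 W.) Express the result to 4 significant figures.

129.0 horsepower

0.08786 MW = 117.822 hp and 8.317 kW = 11.1533 hp.
117.822 + 11.1533 ≈ 129.0 hp.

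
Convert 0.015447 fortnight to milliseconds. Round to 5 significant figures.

1 fortnight = 1.20960 × 10^9 milliseconds.
Then 0.015447 × 1.20960 × 10^9 ≈ 1.8685 × 10^7 ms.

1.8685 × 10^7 ms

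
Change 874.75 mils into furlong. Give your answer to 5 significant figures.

1 mil = 1.26263e-7 furlongs.
Then 874.75 × 1.26263e-7 ≈ 0.00011045 furlong.

0.00011045 furlong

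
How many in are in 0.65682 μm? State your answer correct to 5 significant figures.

2.5859 × 10^-5 in

1 micrometer = 3.93701 × 10^-5 in.
So 0.65682 × 3.93701 × 10^-5 ≈ 2.5859 × 10^-5 in.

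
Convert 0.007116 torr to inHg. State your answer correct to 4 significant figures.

1 torr = 0.0393701 inHg.
So 0.007116 × 0.0393701 ≈ 0.0002802 inHg.

0.0002802 inches of mercury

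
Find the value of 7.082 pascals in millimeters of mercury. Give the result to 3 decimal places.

1 pascal = 0.00750062 millimeters of mercury.
Then 7.082 × 0.00750062 ≈ 0.053 mmHg.

0.053 mmHg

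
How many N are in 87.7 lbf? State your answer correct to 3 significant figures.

390 N

1 lbf = 4.44822 N.
87.7 × 4.44822 ≈ 390 N.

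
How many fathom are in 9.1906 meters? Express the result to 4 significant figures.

1 meter = 0.546807 fathoms.
So 9.1906 × 0.546807 ≈ 5.025 fathom.

5.025 fathom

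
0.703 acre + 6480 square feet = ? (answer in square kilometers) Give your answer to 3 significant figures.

0.00345 km²

0.703 acre = 0.00284494 km² and 6480 ft² = 0.000602012 km².
0.00284494 + 0.000602012 ≈ 0.00345 km².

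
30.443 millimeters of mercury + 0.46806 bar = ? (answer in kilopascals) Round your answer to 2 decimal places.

30.443 mmHg = 4.05873 kPa and 0.46806 bar = 46.8060 kPa.
4.05873 + 46.8060 ≈ 50.86 kPa.

50.86 kilopascals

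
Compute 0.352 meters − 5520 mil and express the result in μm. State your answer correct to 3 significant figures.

0.352 m = 352000 μm and 5520 mil = 140208 μm.
352000 − 140208 ≈ 212000 μm.

212000 micrometers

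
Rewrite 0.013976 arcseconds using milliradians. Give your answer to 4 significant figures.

1 arcsec = 0.00484814 mrad.
0.013976 × 0.00484814 ≈ 6.776e-5 mrad.

6.776e-5 mrad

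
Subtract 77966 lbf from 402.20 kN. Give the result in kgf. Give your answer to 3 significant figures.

402.20 kN = 41013.0 kgf and 77966 lbf = 35364.8 kgf.
41013.0 − 35364.8 ≈ 5650 kgf.

5650 kgf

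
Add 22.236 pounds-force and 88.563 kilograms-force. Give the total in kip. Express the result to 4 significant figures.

22.236 lbf = 0.0222360 kip and 88.563 kgf = 0.195248 kip.
0.0222360 + 0.195248 ≈ 0.2175 kip.

0.2175 kips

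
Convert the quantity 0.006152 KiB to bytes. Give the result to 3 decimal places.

6.300 B

1 kibibyte = 1024.00 B.
So 0.006152 × 1024.00 ≈ 6.300 B.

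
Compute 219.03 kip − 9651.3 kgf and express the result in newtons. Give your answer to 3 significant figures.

880000 N

219.03 kip = 974294 N and 9651.3 kgf = 94646.9 N.
974294 − 94646.9 ≈ 880000 N.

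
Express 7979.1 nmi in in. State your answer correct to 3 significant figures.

5.82 × 10^8 inches

1 nmi = 72913.4 in.
Thus 7979.1 × 72913.4 ≈ 5.82 × 10^8 in.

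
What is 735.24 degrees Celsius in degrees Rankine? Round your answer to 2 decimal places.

1815.10 °R

°R = (°C + 273.15) × 9/5.
Applying the formula gives 1815.10 °R.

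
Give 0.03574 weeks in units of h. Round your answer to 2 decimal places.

6.00 hours

1 wk = 168.000 h.
So 0.03574 × 168.000 ≈ 6.00 h.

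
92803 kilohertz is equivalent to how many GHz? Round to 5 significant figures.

0.092803 GHz

1 kilohertz = 1.00000 × 10^-6 GHz.
So 92803 × 1.00000 × 10^-6 ≈ 0.092803 GHz.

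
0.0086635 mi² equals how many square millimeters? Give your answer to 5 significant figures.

2.2438 × 10^10 square millimeters

1 mi² = 2.58999 × 10^12 square millimeters.
Then 0.0086635 × 2.58999 × 10^12 ≈ 2.2438 × 10^10 mm².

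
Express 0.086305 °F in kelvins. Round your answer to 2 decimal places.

K = (°F + 459.67) × 5/9.
Applying the formula gives 255.42 K.

255.42 kelvins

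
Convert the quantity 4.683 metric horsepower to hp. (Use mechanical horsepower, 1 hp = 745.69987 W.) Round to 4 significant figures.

4.619 hp

1 metric horsepower = 0.986320 horsepower.
4.683 × 0.986320 ≈ 4.619 hp.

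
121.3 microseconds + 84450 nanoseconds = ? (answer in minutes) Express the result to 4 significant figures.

3.429 × 10^-6 minutes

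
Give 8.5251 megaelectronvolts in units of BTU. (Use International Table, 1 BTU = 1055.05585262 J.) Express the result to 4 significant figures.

1.295 × 10^-15 British thermal units

1 MeV = 1.51857 × 10^-16 BTU.
Thus 8.5251 × 1.51857 × 10^-16 ≈ 1.295 × 10^-15 BTU.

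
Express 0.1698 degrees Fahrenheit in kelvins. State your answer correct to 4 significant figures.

K = (°F + 459.67) × 5/9.
Applying the formula gives 255.5 K.

255.5 K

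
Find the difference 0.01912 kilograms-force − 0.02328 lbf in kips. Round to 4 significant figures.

0.01912 kgf = 4.21524e-5 kip and 0.02328 lbf = 2.32800e-5 kip.
4.21524e-5 − 2.32800e-5 ≈ 1.887e-5 kip.

1.887e-5 kip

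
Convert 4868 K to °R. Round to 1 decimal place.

8762.4 °R

°R = K × 9/5.
Applying the formula gives 8762.4 °R.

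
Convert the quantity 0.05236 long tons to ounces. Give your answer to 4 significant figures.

1 long ton = 35840.0 oz.
Thus 0.05236 × 35840.0 ≈ 1877 oz.

1877 ounces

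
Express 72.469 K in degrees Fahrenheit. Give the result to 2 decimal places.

K = (°F + 459.67) × 5/9.
Applying the formula gives -329.23 °F.

-329.23 °F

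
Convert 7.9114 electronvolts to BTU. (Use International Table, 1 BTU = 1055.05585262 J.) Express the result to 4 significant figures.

1 eV = 1.51857 × 10^-22 BTU.
Then 7.9114 × 1.51857 × 10^-22 ≈ 1.201 × 10^-21 BTU.

1.201 × 10^-21 British thermal units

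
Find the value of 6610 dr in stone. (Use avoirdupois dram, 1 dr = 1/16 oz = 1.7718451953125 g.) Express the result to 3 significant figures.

1.84 stone

1 dram = 0.000279018 stone.
So 6610 × 0.000279018 ≈ 1.84 st.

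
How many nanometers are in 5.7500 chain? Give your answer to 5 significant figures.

1.1567e+11 nm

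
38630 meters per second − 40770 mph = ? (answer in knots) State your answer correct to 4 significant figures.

38630 m/s = 75090.7 kn and 40770 mph = 35428.2 kn.
75090.7 − 35428.2 ≈ 39660 kn.

39660 knots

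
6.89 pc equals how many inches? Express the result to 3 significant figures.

1 pc = 1.21483e+18 in.
Then 6.89 × 1.21483e+18 ≈ 8.37e+18 in.

8.37e+18 inches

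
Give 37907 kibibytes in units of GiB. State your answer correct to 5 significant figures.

1 kibibyte = 9.53674e-7 gibibytes.
37907 × 9.53674e-7 ≈ 0.036151 GiB.

0.036151 GiB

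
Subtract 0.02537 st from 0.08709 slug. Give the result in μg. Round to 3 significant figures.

1.11 × 10^9 μg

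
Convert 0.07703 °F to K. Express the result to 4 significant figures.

K = (°F + 459.67) × 5/9.
Applying the formula gives 255.4 K.

255.4 kelvins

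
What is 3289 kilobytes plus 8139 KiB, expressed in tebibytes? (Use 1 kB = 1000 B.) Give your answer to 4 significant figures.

3289 kB = 2.99133e-6 TiB and 8139 KiB = 7.58003e-6 TiB.
2.99133e-6 + 7.58003e-6 ≈ 1.057e-5 TiB.

1.057e-5 tebibytes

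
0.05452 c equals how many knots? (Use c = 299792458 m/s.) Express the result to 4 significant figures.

3.177e+7 knots

1 c = 5.82750e+8 knots.
0.05452 × 5.82750e+8 ≈ 3.177e+7 kn.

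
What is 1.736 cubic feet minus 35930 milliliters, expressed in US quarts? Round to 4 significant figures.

13.98 US qt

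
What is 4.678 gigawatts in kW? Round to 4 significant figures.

1 GW = 1.00000e+6 kW.
Then 4.678 × 1.00000e+6 ≈ 4.678e+6 kW.

4.678e+6 kW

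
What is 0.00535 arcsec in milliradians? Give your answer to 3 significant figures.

1 arcsecond = 0.00484814 mrad.
0.00535 × 0.00484814 ≈ 2.59e-5 mrad.

2.59e-5 mrad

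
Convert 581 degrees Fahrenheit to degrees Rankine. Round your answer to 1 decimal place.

1040.7 degrees Rankine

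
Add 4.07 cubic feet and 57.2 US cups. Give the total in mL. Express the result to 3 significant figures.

4.07 ft³ = 115250 mL and 57.2 US cup = 13532.8 mL.
115250 + 13532.8 ≈ 129000 mL.

129000 mL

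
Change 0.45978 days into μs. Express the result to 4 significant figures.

1 d = 8.64000 × 10^10 μs.
0.45978 × 8.64000 × 10^10 ≈ 3.972 × 10^10 μs.

3.972 × 10^10 microseconds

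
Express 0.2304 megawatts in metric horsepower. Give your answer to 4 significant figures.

1 megawatt = 1359.62 metric horsepower.
So 0.2304 × 1359.62 ≈ 313.3 PS.

313.3 PS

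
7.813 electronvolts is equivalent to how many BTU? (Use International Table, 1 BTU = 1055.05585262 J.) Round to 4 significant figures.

1.186e-21 BTU

1 eV = 1.51857e-22 BTU.
So 7.813 × 1.51857e-22 ≈ 1.186e-21 BTU.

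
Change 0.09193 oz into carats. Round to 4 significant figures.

13.03 carats

1 oz = 141.748 ct.
0.09193 × 141.748 ≈ 13.03 ct.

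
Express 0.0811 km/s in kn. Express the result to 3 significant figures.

158 kn

1 km/s = 1943.84 knots.
Then 0.0811 × 1943.84 ≈ 158 kn.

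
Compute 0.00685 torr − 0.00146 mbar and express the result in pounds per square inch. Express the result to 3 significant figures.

0.000111 pounds per square inch

0.00685 torr = 0.000132457 psi and 0.00146 mbar = 2.11755 × 10^-5 psi.
0.000132457 − 2.11755 × 10^-5 ≈ 0.000111 psi.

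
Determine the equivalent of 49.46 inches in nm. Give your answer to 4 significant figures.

1.256e+9 nanometers

1 in = 2.54000e+7 nanometers.
Then 49.46 × 2.54000e+7 ≈ 1.256e+9 nm.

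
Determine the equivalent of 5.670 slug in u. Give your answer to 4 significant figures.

4.983e+28 u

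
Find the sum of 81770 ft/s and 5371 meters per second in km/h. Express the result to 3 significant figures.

109000 km/h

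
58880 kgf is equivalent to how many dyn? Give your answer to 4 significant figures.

5.774 × 10^10 dynes

1 kgf = 980665 dynes.
Thus 58880 × 980665 ≈ 5.774 × 10^10 dyn.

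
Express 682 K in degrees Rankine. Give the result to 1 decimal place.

°R = K × 9/5.
Applying the formula gives 1227.6 °R.

1227.6 degrees Rankine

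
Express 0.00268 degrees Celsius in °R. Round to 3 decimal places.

491.675 °R

°R = (°C + 273.15) × 9/5.
Applying the formula gives 491.675 °R.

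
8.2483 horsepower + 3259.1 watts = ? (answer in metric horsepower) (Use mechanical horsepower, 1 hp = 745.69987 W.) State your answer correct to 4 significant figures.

12.79 PS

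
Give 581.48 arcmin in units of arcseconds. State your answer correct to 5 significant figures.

1 arcmin = 60.0000 arcsec.
Then 581.48 × 60.0000 ≈ 34889 arcsec.

34889 arcseconds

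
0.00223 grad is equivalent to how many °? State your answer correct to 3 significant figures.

1 grad = 0.900000 °.
Then 0.00223 × 0.900000 ≈ 0.00201 °.

0.00201 °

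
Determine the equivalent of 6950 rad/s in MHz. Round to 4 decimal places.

1 rad/s = 1.59155 × 10^-7 MHz.
So 6950 × 1.59155 × 10^-7 ≈ 0.0011 MHz.

0.0011 MHz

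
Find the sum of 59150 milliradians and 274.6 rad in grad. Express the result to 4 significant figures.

59150 mrad = 3765.61 grad and 274.6 rad = 17481.6 grad.
3765.61 + 17481.6 ≈ 21250 grad.

21250 grad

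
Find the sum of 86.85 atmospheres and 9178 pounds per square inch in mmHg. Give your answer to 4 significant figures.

86.85 atm = 66006.0 mmHg and 9178 psi = 474640 mmHg.
66006.0 + 474640 ≈ 540600 mmHg.

540600 mmHg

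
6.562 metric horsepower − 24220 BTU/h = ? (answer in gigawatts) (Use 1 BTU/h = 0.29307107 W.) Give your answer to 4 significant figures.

-2.272e-6 GW

6.562 PS = 4.82634e-6 GW and 24220 BTU/h = 7.09818e-6 GW.
4.82634e-6 − 7.09818e-6 ≈ -2.272e-6 GW.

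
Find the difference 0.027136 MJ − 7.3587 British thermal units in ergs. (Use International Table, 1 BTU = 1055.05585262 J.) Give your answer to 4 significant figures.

0.027136 MJ = 2.71360e+11 erg and 7.3587 BTU = 7.76384e+10 erg.
2.71360e+11 − 7.76384e+10 ≈ 1.937e+11 erg.

1.937e+11 erg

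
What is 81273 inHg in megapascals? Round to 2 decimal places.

275.22 megapascals

1 inch of mercury = 0.00338639 MPa.
Thus 81273 × 0.00338639 ≈ 275.22 MPa.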